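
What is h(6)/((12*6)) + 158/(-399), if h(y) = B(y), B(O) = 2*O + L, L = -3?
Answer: -865/3192 ≈ -0.27099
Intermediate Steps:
B(O) = -3 + 2*O (B(O) = 2*O - 3 = -3 + 2*O)
h(y) = -3 + 2*y
h(6)/((12*6)) + 158/(-399) = (-3 + 2*6)/((12*6)) + 158/(-399) = (-3 + 12)/72 + 158*(-1/399) = 9*(1/72) - 158/399 = 1/8 - 158/399 = -865/3192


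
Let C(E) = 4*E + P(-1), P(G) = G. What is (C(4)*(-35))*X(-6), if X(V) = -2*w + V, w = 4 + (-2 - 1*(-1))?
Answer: 6300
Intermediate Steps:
w = 3 (w = 4 + (-2 + 1) = 4 - 1 = 3)
X(V) = -6 + V (X(V) = -2*3 + V = -6 + V)
C(E) = -1 + 4*E (C(E) = 4*E - 1 = -1 + 4*E)
(C(4)*(-35))*X(-6) = ((-1 + 4*4)*(-35))*(-6 - 6) = ((-1 + 16)*(-35))*(-12) = (15*(-35))*(-12) = -525*(-12) = 6300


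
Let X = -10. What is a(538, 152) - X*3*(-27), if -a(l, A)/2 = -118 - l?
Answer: 502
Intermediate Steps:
a(l, A) = 236 + 2*l (a(l, A) = -2*(-118 - l) = 236 + 2*l)
a(538, 152) - X*3*(-27) = (236 + 2*538) - (-10*3)*(-27) = (236 + 1076) - (-30)*(-27) = 1312 - 1*810 = 1312 - 810 = 502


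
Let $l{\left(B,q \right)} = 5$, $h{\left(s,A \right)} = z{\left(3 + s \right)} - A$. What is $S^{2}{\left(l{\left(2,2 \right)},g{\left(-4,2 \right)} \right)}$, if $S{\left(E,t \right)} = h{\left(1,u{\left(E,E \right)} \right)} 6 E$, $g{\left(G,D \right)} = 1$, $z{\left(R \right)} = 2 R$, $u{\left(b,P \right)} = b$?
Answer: $8100$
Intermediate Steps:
$h{\left(s,A \right)} = 6 - A + 2 s$ ($h{\left(s,A \right)} = 2 \left(3 + s\right) - A = \left(6 + 2 s\right) - A = 6 - A + 2 s$)
$S{\left(E,t \right)} = E \left(48 - 6 E\right)$ ($S{\left(E,t \right)} = \left(6 - E + 2 \cdot 1\right) 6 E = \left(6 - E + 2\right) 6 E = \left(8 - E\right) 6 E = \left(48 - 6 E\right) E = E \left(48 - 6 E\right)$)
$S^{2}{\left(l{\left(2,2 \right)},g{\left(-4,2 \right)} \right)} = \left(6 \cdot 5 \left(8 - 5\right)\right)^{2} = \left(6 \cdot 5 \cdot 3\right)^{2} = 90^{2} = 8100$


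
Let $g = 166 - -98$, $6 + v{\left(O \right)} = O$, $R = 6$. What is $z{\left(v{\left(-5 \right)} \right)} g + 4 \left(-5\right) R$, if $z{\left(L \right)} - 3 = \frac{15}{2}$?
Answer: $2652$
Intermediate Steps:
$v{\left(O \right)} = -6 + O$
$z{\left(L \right)} = \frac{21}{2}$ ($z{\left(L \right)} = 3 + \frac{15}{2} = \frac{21}{2}$)
$g = 264$ ($g = 166 + 98 = 264$)
$z{\left(v{\left(-5 \right)} \right)} g + 4 \left(-5\right) R = \frac{21}{2} \cdot 264 + 4 \left(-5\right) 6 = 2772 - 120 = 2652$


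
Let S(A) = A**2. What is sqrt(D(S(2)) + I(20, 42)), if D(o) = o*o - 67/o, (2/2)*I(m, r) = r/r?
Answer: 1/2 ≈ 0.50000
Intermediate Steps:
I(m, r) = 1 (I(m, r) = r/r = 1)
D(o) = o**2 - 67/o
sqrt(D(S(2)) + I(20, 42)) = sqrt((-67 + (2**2)**3)/(2**2) + 1) = sqrt((-67 + 4**3)/4 + 1) = sqrt((-67 + 64)/4 + 1) = sqrt((1/4)*(-3) + 1) = sqrt(-3/4 + 1) = sqrt(1/4) = 1/2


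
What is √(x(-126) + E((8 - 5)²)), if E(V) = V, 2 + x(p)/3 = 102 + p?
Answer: I*√69 ≈ 8.3066*I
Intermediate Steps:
x(p) = 300 + 3*p (x(p) = -6 + 3*(102 + p) = -6 + (306 + 3*p) = 300 + 3*p)
√(x(-126) + E((8 - 5)²)) = √((300 + 3*(-126)) + (8 - 5)²) = √((300 - 378) + 3²) = √(-78 + 9) = √(-69) = I*√69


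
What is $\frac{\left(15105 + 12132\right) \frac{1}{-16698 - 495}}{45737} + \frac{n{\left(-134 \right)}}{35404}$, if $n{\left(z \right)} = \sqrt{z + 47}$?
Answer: $- \frac{9079}{262118747} + \frac{i \sqrt{87}}{35404} \approx -3.4637 \cdot 10^{-5} + 0.00026346 i$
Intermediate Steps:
$n{\left(z \right)} = \sqrt{47 + z}$
$\frac{\left(15105 + 12132\right) \frac{1}{-16698 - 495}}{45737} + \frac{n{\left(-134 \right)}}{35404} = \frac{\left(15105 + 12132\right) \frac{1}{-16698 - 495}}{45737} + \frac{\sqrt{47 - 134}}{35404} = \frac{27237}{-17193} \cdot \frac{1}{45737} + \sqrt{-87} \cdot \frac{1}{35404} = 27237 \left(- \frac{1}{17193}\right) \frac{1}{45737} + i \sqrt{87} \cdot \frac{1}{35404} = \left(- \frac{9079}{5731}\right) \frac{1}{45737} + \frac{i \sqrt{87}}{35404} = - \frac{9079}{262118747} + \frac{i \sqrt{87}}{35404}$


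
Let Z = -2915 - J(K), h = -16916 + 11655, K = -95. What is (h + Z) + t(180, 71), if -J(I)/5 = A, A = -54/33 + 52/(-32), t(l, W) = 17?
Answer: -719427/88 ≈ -8175.3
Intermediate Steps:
A = -287/88 (A = -54*1/33 + 52*(-1/32) = -18/11 - 13/8 = -287/88 ≈ -3.2614)
h = -5261
J(I) = 1435/88 (J(I) = -5*(-287/88) = 1435/88)
Z = -257955/88 (Z = -2915 - 1*1435/88 = -2915 - 1435/88 = -257955/88 ≈ -2931.3)
(h + Z) + t(180, 71) = (-5261 - 257955/88) + 17 = -720923/88 + 17 = -719427/88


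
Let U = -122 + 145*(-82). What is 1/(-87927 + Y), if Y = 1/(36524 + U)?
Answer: -24512/2155266623 ≈ -1.1373e-5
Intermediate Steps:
U = -12012 (U = -122 - 11890 = -12012)
Y = 1/24512 (Y = 1/(36524 - 12012) = 1/24512 ≈ 4.0796e-5)
1/(-87927 + Y) = 1/(-87927 + 1/24512) = 1/(-2155266623/24512) = -24512/2155266623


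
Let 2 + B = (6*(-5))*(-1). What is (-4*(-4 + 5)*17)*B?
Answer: -1904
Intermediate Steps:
B = 28 (B = -2 + (6*(-5))*(-1) = -2 - 30*(-1) = -2 + 30 = 28)
(-4*(-4 + 5)*17)*B = (-4*(-4 + 5)*17)*28 = (-4*1*17)*28 = -4*17*28 = -68*28 = -1904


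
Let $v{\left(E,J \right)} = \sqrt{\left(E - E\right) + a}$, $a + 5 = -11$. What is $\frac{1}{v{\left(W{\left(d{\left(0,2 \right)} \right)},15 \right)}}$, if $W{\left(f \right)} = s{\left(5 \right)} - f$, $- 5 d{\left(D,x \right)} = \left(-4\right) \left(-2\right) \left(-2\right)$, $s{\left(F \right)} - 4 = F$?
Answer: $- \frac{i}{4} \approx - 0.25 i$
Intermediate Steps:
$a = -16$ ($a = -5 - 11 = -16$)
$s{\left(F \right)} = 4 + F$
$d{\left(D,x \right)} = \frac{16}{5}$ ($d{\left(D,x \right)} = - \frac{\left(-4\right) \left(-2\right) \left(-2\right)}{5} = - \frac{8 \left(-2\right)}{5} = \left(- \frac{1}{5}\right) \left(-16\right) = \frac{16}{5}$)
$W{\left(f \right)} = 9 - f$ ($W{\left(f \right)} = \left(4 + 5\right) - f = 9 - f$)
$v{\left(E,J \right)} = 4 i$ ($v{\left(E,J \right)} = \sqrt{\left(E - E\right) - 16} = \sqrt{0 - 16} = \sqrt{-16} = 4 i$)
$\frac{1}{v{\left(W{\left(d{\left(0,2 \right)} \right)},15 \right)}} = \frac{1}{4 i} = - \frac{i}{4}$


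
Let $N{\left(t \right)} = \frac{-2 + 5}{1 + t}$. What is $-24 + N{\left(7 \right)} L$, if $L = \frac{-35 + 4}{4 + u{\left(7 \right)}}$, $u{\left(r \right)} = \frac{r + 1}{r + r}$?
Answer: $- \frac{6795}{256} \approx -26.543$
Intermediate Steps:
$N{\left(t \right)} = \frac{3}{1 + t}$
$u{\left(r \right)} = \frac{1 + r}{2 r}$
$L = - \frac{217}{32}$ ($L = \frac{-35 + 4}{4 + \frac{1 + 7}{2 \cdot 7}} = - \frac{31}{4 + \frac{1}{2} \cdot \frac{1}{7} \cdot 8} = - \frac{31}{4 + \frac{4}{7}} = - \frac{31}{\frac{32}{7}} = \left(-31\right) \frac{7}{32} = - \frac{217}{32} \approx -6.7813$)
$-24 + N{\left(7 \right)} L = -24 + \frac{3}{1 + 7} \left(- \frac{217}{32}\right) = -24 + \frac{3}{8} \left(- \frac{217}{32}\right) = -24 - \frac{651}{256} = - \frac{6795}{256}$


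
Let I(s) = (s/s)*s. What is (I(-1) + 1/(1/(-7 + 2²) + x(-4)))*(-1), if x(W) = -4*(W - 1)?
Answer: 56/59 ≈ 0.94915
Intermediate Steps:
I(s) = s (I(s) = 1*s = s)
x(W) = 4 - 4*W (x(W) = -4*(-1 + W) = 4 - 4*W)
(I(-1) + 1/(1/(-7 + 2²) + x(-4)))*(-1) = (-1 + 1/(1/(-7 + 2²) + (4 - 4*(-4))))*(-1) = (-1 + 1/(1/(-7 + 4) + (4 + 16)))*(-1) = (-1 + 1/(1/(-3) + 20))*(-1) = (-1 + 1/(-⅓ + 20))*(-1) = (-1 + 1/(59/3))*(-1) = (-1 + 3/59)*(-1) = -56/59*(-1) = 56/59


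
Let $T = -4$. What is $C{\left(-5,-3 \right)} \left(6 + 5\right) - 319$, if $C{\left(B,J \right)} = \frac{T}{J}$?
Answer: $- \frac{913}{3} \approx -304.33$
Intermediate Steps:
$C{\left(B,J \right)} = - \frac{4}{J}$
$C{\left(-5,-3 \right)} \left(6 + 5\right) - 319 = - \frac{4}{-3} \left(6 + 5\right) - 319 = \left(-4\right) \left(- \frac{1}{3}\right) 11 - 319 = \frac{4}{3} \cdot 11 - 319 = \frac{44}{3} - 319 = - \frac{913}{3}$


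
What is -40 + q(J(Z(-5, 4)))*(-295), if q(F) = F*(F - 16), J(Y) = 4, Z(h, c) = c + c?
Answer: 14120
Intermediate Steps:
Z(h, c) = 2*c
q(F) = F*(-16 + F)
-40 + q(J(Z(-5, 4)))*(-295) = -40 + (4*(-16 + 4))*(-295) = -40 + (4*(-12))*(-295) = -40 - 48*(-295) = -40 + 14160 = 14120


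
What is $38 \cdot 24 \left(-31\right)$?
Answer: $-28272$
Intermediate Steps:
$38 \cdot 24 \left(-31\right) = 912 \left(-31\right) = -28272$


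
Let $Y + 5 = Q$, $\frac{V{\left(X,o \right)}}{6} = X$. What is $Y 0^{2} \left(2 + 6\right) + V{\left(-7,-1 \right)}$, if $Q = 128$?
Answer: $-42$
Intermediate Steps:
$V{\left(X,o \right)} = 6 X$
$Y = 123$ ($Y = -5 + 128 = 123$)
$Y 0^{2} \left(2 + 6\right) + V{\left(-7,-1 \right)} = 123 \cdot 0^{2} \left(2 + 6\right) + 6 \left(-7\right) = 123 \cdot 0 \cdot 8 - 42 = 123 \cdot 0 - 42 = 0 - 42 = -42$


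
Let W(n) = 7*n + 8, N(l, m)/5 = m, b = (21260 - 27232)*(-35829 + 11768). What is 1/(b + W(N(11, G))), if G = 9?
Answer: 1/143692615 ≈ 6.9593e-9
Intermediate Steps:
b = 143692292 (b = -5972*(-24061) = 143692292)
N(l, m) = 5*m
W(n) = 8 + 7*n
1/(b + W(N(11, G))) = 1/(143692292 + (8 + 7*(5*9))) = 1/(143692292 + (8 + 7*45)) = 1/(143692292 + (8 + 315)) = 1/(143692292 + 323) = 1/143692615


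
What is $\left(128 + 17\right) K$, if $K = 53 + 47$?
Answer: $14500$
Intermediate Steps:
$K = 100$
$\left(128 + 17\right) K = \left(128 + 17\right) 100 = 145 \cdot 100 = 14500$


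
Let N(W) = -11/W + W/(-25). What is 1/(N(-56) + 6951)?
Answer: 1400/9734811 ≈ 0.00014381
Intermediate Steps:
N(W) = -11/W - W/25 (N(W) = -11/W + W*(-1/25) = -11/W - W/25)
1/(N(-56) + 6951) = 1/((-11/(-56) - 1/25*(-56)) + 6951) = 1/((-11*(-1/56) + 56/25) + 6951) = 1/((11/56 + 56/25) + 6951) = 1/(3411/1400 + 6951) = 1/(9734811/1400) = 1400/9734811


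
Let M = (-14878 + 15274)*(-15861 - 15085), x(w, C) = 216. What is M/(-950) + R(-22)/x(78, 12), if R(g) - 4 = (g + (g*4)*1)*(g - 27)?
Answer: 221010113/17100 ≈ 12925.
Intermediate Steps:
M = -12254616 (M = 396*(-30946) = -12254616)
R(g) = 4 + 5*g*(-27 + g) (R(g) = 4 + (g + (g*4)*1)*(g - 27) = 4 + (g + (4*g)*1)*(-27 + g) = 4 + (g + 4*g)*(-27 + g) = 4 + (5*g)*(-27 + g) = 4 + 5*g*(-27 + g))
M/(-950) + R(-22)/x(78, 12) = -12254616/(-950) + (4 - 135*(-22) + 5*(-22)²)/216 = -12254616*(-1/950) + (4 + 2970 + 5*484)*(1/216) = 6127308/475 + (4 + 2970 + 2420)*(1/216) = 6127308/475 + 5394*(1/216) = 6127308/475 + 899/36 = 221010113/17100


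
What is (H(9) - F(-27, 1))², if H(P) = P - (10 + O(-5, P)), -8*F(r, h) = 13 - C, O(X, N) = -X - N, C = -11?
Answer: 36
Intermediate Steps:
O(X, N) = -N - X
F(r, h) = -3 (F(r, h) = -(13 - 1*(-11))/8 = -(13 + 11)/8 = -⅛*24 = -3)
H(P) = -15 + 2*P (H(P) = P - (10 + (-P - 1*(-5))) = P - (10 + (-P + 5)) = P - (10 + (5 - P)) = P - (15 - P) = P + (-15 + P) = -15 + 2*P)
(H(9) - F(-27, 1))² = ((-15 + 2*9) - 1*(-3))² = ((-15 + 18) + 3)² = (3 + 3)² = 6² = 36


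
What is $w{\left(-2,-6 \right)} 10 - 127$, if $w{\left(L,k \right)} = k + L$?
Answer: $-207$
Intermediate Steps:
$w{\left(L,k \right)} = L + k$
$w{\left(-2,-6 \right)} 10 - 127 = \left(-2 - 6\right) 10 - 127 = \left(-8\right) 10 - 127 = -80 - 127 = -207$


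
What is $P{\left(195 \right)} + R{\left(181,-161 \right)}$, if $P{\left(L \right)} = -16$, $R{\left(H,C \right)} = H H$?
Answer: $32745$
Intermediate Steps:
$R{\left(H,C \right)} = H^{2}$
$P{\left(195 \right)} + R{\left(181,-161 \right)} = -16 + 181^{2} = -16 + 32761 = 32745$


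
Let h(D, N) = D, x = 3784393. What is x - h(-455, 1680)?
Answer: 3784848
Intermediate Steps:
x - h(-455, 1680) = 3784393 - 1*(-455) = 3784393 + 455 = 3784848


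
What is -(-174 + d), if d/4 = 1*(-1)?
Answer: 178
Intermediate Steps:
d = -4 (d = 4*(1*(-1)) = 4*(-1) = -4)
-(-174 + d) = -(-174 - 4) = -1*(-178) = 178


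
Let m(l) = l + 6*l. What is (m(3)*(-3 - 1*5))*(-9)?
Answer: 1512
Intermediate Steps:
m(l) = 7*l
(m(3)*(-3 - 1*5))*(-9) = ((7*3)*(-3 - 1*5))*(-9) = (21*(-3 - 5))*(-9) = (21*(-8))*(-9) = -168*(-9) = 1512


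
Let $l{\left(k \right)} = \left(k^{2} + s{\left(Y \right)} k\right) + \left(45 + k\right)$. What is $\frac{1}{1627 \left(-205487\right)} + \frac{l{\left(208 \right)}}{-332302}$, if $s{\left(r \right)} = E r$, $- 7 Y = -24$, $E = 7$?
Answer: $- \frac{16217885704943}{111097646727398} \approx -0.14598$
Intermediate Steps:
$Y = \frac{24}{7}$ ($Y = \left(- \frac{1}{7}\right) \left(-24\right) = \frac{24}{7} \approx 3.4286$)
$s{\left(r \right)} = 7 r$
$l{\left(k \right)} = 45 + k^{2} + 25 k$ ($l{\left(k \right)} = \left(k^{2} + 7 \cdot \frac{24}{7} k\right) + \left(45 + k\right) = \left(k^{2} + 24 k\right) + \left(45 + k\right) = 45 + k^{2} + 25 k$)
$\frac{1}{1627 \left(-205487\right)} + \frac{l{\left(208 \right)}}{-332302} = \frac{1}{1627 \left(-205487\right)} + \frac{45 + 208^{2} + 25 \cdot 208}{-332302} = \frac{1}{1627} \left(- \frac{1}{205487}\right) + \left(45 + 43264 + 5200\right) \left(- \frac{1}{332302}\right) = - \frac{1}{334327349} + 48509 \left(- \frac{1}{332302}\right) = - \frac{1}{334327349} - \frac{48509}{332302} = - \frac{16217885704943}{111097646727398}$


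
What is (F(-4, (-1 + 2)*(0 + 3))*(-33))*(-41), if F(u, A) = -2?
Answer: -2706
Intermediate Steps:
(F(-4, (-1 + 2)*(0 + 3))*(-33))*(-41) = -2*(-33)*(-41) = 66*(-41) = -2706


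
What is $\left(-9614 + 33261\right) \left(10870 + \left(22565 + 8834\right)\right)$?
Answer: $999535043$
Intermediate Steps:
$\left(-9614 + 33261\right) \left(10870 + \left(22565 + 8834\right)\right) = 23647 \left(10870 + 31399\right) = 23647 \cdot 42269 = 999535043$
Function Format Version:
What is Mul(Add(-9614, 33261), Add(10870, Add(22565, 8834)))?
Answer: 999535043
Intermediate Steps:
Mul(Add(-9614, 33261), Add(10870, Add(22565, 8834))) = Mul(23647, Add(10870, 31399)) = Mul(23647, 42269) = 999535043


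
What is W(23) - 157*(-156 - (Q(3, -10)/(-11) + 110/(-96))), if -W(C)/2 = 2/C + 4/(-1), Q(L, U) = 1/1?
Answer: 295167905/12144 ≈ 24306.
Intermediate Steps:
Q(L, U) = 1
W(C) = 8 - 4/C (W(C) = -2*(2/C + 4/(-1)) = -2*(2/C + 4*(-1)) = -2*(2/C - 4) = -2*(-4 + 2/C) = 8 - 4/C)
W(23) - 157*(-156 - (Q(3, -10)/(-11) + 110/(-96))) = (8 - 4/23) - 157*(-156 - (1/(-11) + 110/(-96))) = (8 - 4*1/23) - 157*(-156 - (1*(-1/11) + 110*(-1/96))) = (8 - 4/23) - 157*(-156 - (-1/11 - 55/48)) = 180/23 - 157*(-156 - 1*(-653/528)) = 180/23 - 157*(-156 + 653/528) = 180/23 - 157*(-81715/528) = 180/23 + 12829255/528 = 295167905/12144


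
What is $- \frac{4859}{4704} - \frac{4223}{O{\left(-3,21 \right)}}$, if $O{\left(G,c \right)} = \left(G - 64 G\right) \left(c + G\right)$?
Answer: $- \frac{866555}{381024} \approx -2.2743$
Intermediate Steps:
$O{\left(G,c \right)} = - 63 G \left(G + c\right)$
$- \frac{4859}{4704} - \frac{4223}{O{\left(-3,21 \right)}} = - \frac{4859}{4704} - \frac{4223}{\left(-63\right) \left(-3\right) \left(-3 + 21\right)} = \left(-4859\right) \frac{1}{4704} - \frac{4223}{\left(-63\right) \left(-3\right) 18} = - \frac{4859}{4704} - \frac{4223}{3402} = - \frac{866555}{381024}$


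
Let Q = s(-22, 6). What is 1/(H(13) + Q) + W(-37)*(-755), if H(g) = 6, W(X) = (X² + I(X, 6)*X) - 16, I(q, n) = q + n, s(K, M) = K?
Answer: -30200001/16 ≈ -1.8875e+6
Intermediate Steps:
I(q, n) = n + q
W(X) = -16 + X² + X*(6 + X) (W(X) = (X² + (6 + X)*X) - 16 = (X² + X*(6 + X)) - 16 = -16 + X² + X*(6 + X))
Q = -22
1/(H(13) + Q) + W(-37)*(-755) = 1/(6 - 22) + (-16 + (-37)² - 37*(6 - 37))*(-755) = 1/(-16) + (-16 + 1369 - 37*(-31))*(-755) = -1/16 + (-16 + 1369 + 1147)*(-755) = -1/16 + 2500*(-755) = -1/16 - 1887500 = -30200001/16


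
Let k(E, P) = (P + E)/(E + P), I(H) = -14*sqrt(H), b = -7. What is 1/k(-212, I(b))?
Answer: 1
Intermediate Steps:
k(E, P) = 1 (k(E, P) = (E + P)/(E + P) = 1)
1/k(-212, I(b)) = 1/1 = 1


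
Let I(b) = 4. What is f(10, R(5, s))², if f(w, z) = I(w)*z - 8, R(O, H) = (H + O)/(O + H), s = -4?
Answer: 16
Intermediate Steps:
R(O, H) = 1 (R(O, H) = (H + O)/(H + O) = 1)
f(w, z) = -8 + 4*z (f(w, z) = 4*z - 8 = -8 + 4*z)
f(10, R(5, s))² = (-8 + 4*1)² = (-8 + 4)² = (-4)² = 16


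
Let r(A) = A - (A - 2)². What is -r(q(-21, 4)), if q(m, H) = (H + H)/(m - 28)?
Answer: 11628/2401 ≈ 4.8430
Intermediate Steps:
q(m, H) = 2*H/(-28 + m) (q(m, H) = (2*H)/(-28 + m) = 2*H/(-28 + m))
r(A) = A - (-2 + A)²
-r(q(-21, 4)) = -(2*4/(-28 - 21) - (-2 + 2*4/(-28 - 21))²) = -(2*4/(-49) - (-2 + 2*4/(-49))²) = -(2*4*(-1/49) - (-2 + 2*4*(-1/49))²) = -(-8/49 - (-2 - 8/49)²) = -(-8/49 - (-106/49)²) = -(-8/49 - 1*11236/2401) = -(-8/49 - 11236/2401) = -1*(-11628/2401) = 11628/2401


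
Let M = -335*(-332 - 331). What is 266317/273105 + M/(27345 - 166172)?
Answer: -1821999682/2916488295 ≈ -0.62472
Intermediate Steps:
M = 222105 (M = -335*(-663) = 222105)
266317/273105 + M/(27345 - 166172) = 266317/273105 + 222105/(27345 - 166172) = 266317*(1/273105) + 222105/(-138827) = 266317/273105 + 222105*(-1/138827) = 266317/273105 - 17085/10679 = -1821999682/2916488295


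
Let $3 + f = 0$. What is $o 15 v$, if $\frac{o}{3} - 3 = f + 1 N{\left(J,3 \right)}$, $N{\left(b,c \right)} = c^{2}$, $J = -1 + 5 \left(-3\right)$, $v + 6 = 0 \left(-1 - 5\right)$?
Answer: $-2430$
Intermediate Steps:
$f = -3$ ($f = -3 + 0 = -3$)
$v = -6$ ($v = -6 + 0 \left(-1 - 5\right) = -6 + 0 \left(-6\right) = -6 + 0 = -6$)
$J = -16$ ($J = -1 - 15 = -16$)
$o = 27$ ($o = 9 + 3 \left(-3 + 1 \cdot 3^{2}\right) = 9 + 3 \left(-3 + 1 \cdot 9\right) = 9 + 3 \left(-3 + 9\right) = 9 + 3 \cdot 6 = 9 + 18 = 27$)
$o 15 v = 27 \cdot 15 \left(-6\right) = 405 \left(-6\right) = -2430$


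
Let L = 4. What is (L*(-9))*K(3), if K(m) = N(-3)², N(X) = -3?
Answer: -324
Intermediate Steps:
K(m) = 9 (K(m) = (-3)² = 9)
(L*(-9))*K(3) = (4*(-9))*9 = -36*9 = -324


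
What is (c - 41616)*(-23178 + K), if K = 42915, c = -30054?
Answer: -1414550790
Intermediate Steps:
(c - 41616)*(-23178 + K) = (-30054 - 41616)*(-23178 + 42915) = -71670*19737 = -1414550790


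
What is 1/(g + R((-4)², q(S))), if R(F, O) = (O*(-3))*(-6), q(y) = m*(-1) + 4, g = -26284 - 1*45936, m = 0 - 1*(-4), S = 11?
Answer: -1/72220 ≈ -1.3847e-5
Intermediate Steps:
m = 4 (m = 0 + 4 = 4)
g = -72220 (g = -26284 - 45936 = -72220)
q(y) = 0 (q(y) = 4*(-1) + 4 = -4 + 4 = 0)
R(F, O) = 18*O (R(F, O) = -3*O*(-6) = 18*O)
1/(g + R((-4)², q(S))) = 1/(-72220 + 18*0) = 1/(-72220 + 0) = 1/(-72220) = -1/72220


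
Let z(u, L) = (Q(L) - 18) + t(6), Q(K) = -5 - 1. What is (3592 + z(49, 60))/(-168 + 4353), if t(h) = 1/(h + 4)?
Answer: 1151/1350 ≈ 0.85259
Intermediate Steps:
Q(K) = -6
t(h) = 1/(4 + h)
z(u, L) = -239/10 (z(u, L) = (-6 - 18) + 1/(4 + 6) = -24 + 1/10 = -239/10)
(3592 + z(49, 60))/(-168 + 4353) = (3592 - 239/10)/(-168 + 4353) = (35681/10)/4185 = (35681/10)*(1/4185) = 1151/1350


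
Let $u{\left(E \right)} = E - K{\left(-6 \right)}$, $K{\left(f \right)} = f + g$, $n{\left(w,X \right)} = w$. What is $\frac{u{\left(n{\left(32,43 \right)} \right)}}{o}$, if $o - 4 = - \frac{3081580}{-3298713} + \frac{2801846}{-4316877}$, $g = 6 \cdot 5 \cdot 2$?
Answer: $- \frac{52213840357437}{10170144853111} \approx -5.134$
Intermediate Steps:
$g = 60$ ($g = 6 \cdot 10 = 60$)
$K{\left(f \right)} = 60 + f$ ($K{\left(f \right)} = f + 60 = 60 + f$)
$o = \frac{20340289706222}{4746712759767}$ ($o = 4 + \left(- \frac{3081580}{-3298713} + \frac{2801846}{-4316877}\right) = 4 + \left(\left(-3081580\right) \left(- \frac{1}{3298713}\right) + 2801846 \left(- \frac{1}{4316877}\right)\right) = 4 + \left(\frac{3081580}{3298713} - \frac{2801846}{4316877}\right) = 4 + \frac{1353438667154}{4746712759767} = \frac{20340289706222}{4746712759767} \approx 4.2851$)
$u{\left(E \right)} = -54 + E$ ($u{\left(E \right)} = E - \left(60 - 6\right) = E - 54 = -54 + E$)
$\frac{u{\left(n{\left(32,43 \right)} \right)}}{o} = \frac{-54 + 32}{\frac{20340289706222}{4746712759767}} = \left(-22\right) \frac{4746712759767}{20340289706222} = - \frac{52213840357437}{10170144853111}$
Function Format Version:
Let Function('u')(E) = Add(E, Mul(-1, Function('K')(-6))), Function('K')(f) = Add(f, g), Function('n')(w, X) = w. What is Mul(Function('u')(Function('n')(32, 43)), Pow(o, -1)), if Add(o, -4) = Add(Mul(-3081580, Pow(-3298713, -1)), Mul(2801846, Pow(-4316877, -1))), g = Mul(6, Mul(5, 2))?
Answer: Rational(-52213840357437, 10170144853111) ≈ -5.1340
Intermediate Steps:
g = 60 (g = Mul(6, 10) = 60)
Function('K')(f) = Add(60, f) (Function('K')(f) = Add(f, 60) = Add(60, f))
o = Rational(20340289706222, 4746712759767) (o = Add(4, Add(Mul(-3081580, Pow(-3298713, -1)), Mul(2801846, Pow(-4316877, -1)))) = Add(4, Add(Mul(-3081580, Rational(-1, 3298713)), Mul(2801846, Rational(-1, 4316877)))) = Add(4, Add(Rational(3081580, 3298713), Rational(-2801846, 4316877))) = Add(4, Rational(1353438667154, 4746712759767)) = Rational(20340289706222, 4746712759767) ≈ 4.2851)
Function('u')(E) = Add(-54, E) (Function('u')(E) = Add(E, Mul(-1, Add(60, -6))) = Add(E, Mul(-1, 54)) = Add(E, -54) = Add(-54, E))
Mul(Function('u')(Function('n')(32, 43)), Pow(o, -1)) = Mul(Add(-54, 32), Pow(Rational(20340289706222, 4746712759767), -1)) = Mul(-22, Rational(4746712759767, 20340289706222)) = Rational(-52213840357437, 10170144853111)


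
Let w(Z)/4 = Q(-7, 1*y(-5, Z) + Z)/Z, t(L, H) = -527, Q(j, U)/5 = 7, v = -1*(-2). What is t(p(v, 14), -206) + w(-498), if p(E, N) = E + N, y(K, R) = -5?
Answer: -131293/249 ≈ -527.28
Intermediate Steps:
v = 2
Q(j, U) = 35 (Q(j, U) = 5*7 = 35)
w(Z) = 140/Z (w(Z) = 4*(35/Z) = 140/Z)
t(p(v, 14), -206) + w(-498) = -527 + 140/(-498) = -527 + 140*(-1/498) = -527 - 70/249 = -131293/249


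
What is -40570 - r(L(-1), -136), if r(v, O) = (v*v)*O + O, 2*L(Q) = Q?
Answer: -40400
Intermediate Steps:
L(Q) = Q/2
r(v, O) = O + O*v**2 (r(v, O) = v**2*O + O = O*v**2 + O = O + O*v**2)
-40570 - r(L(-1), -136) = -40570 - (-136)*(1 + ((1/2)*(-1))**2) = -40570 - (-136)*(1 + (-1/2)**2) = -40570 - (-136)*(1 + 1/4) = -40570 - (-136)*5/4 = -40570 - 1*(-170) = -40570 + 170 = -40400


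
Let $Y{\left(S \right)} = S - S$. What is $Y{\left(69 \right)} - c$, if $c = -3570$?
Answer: $3570$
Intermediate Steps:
$Y{\left(S \right)} = 0$
$Y{\left(69 \right)} - c = 0 - -3570 = 0 + 3570 = 3570$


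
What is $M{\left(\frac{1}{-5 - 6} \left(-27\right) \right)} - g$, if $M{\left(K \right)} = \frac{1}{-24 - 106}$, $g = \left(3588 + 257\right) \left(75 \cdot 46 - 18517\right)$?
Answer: $\frac{7531239949}{130} \approx 5.7933 \cdot 10^{7}$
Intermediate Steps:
$g = -57932615$ ($g = 3845 \left(3450 - 18517\right) = 3845 \left(-15067\right) = -57932615$)
$M{\left(K \right)} = - \frac{1}{130}$ ($M{\left(K \right)} = \frac{1}{-130} = - \frac{1}{130}$)
$M{\left(\frac{1}{-5 - 6} \left(-27\right) \right)} - g = - \frac{1}{130} - -57932615 = - \frac{1}{130} + 57932615 = \frac{7531239949}{130}$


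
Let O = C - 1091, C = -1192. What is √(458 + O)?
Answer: 5*I*√73 ≈ 42.72*I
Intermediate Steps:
O = -2283 (O = -1192 - 1091 = -2283)
√(458 + O) = √(458 - 2283) = √(-1825) = 5*I*√73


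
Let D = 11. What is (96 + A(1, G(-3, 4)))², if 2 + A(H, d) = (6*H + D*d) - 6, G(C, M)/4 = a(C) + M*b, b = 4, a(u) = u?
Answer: 443556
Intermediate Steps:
G(C, M) = 4*C + 16*M (G(C, M) = 4*(C + M*4) = 4*(C + 4*M) = 4*C + 16*M)
A(H, d) = -8 + 6*H + 11*d (A(H, d) = -2 + ((6*H + 11*d) - 6) = -2 + (-6 + 6*H + 11*d) = -8 + 6*H + 11*d)
(96 + A(1, G(-3, 4)))² = (96 + (-8 + 6*1 + 11*(4*(-3) + 16*4)))² = (96 + (-8 + 6 + 11*(-12 + 64)))² = (96 + (-8 + 6 + 11*52))² = (96 + (-8 + 6 + 572))² = (96 + 570)² = 666² = 443556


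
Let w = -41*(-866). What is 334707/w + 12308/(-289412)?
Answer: 24107803609/2568965618 ≈ 9.3842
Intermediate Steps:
w = 35506
334707/w + 12308/(-289412) = 334707/35506 + 12308/(-289412) = 334707*(1/35506) + 12308*(-1/289412) = 334707/35506 - 3077/72353 = 24107803609/2568965618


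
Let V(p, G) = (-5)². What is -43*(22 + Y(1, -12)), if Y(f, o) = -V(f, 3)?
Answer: 129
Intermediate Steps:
V(p, G) = 25
Y(f, o) = -25 (Y(f, o) = -1*25 = -25)
-43*(22 + Y(1, -12)) = -43*(22 - 25) = -43*(-3) = 129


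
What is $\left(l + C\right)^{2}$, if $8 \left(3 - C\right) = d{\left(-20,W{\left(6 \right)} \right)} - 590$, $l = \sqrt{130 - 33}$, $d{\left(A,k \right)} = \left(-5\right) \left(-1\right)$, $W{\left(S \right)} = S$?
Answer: $\frac{377089}{64} + \frac{609 \sqrt{97}}{4} \approx 7391.5$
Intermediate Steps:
$d{\left(A,k \right)} = 5$
$l = \sqrt{97} \approx 9.8489$
$C = \frac{609}{8}$ ($C = 3 - \frac{5 - 590}{8} = 3 - - \frac{585}{8} = 3 + \frac{585}{8} = \frac{609}{8} \approx 76.125$)
$\left(l + C\right)^{2} = \left(\sqrt{97} + \frac{609}{8}\right)^{2} = \left(\frac{609}{8} + \sqrt{97}\right)^{2}$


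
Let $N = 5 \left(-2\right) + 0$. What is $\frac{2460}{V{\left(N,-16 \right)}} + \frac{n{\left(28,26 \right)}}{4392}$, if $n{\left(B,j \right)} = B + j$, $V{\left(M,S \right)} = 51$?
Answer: $\frac{200131}{4148} \approx 48.248$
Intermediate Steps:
$N = -10$ ($N = -10 + 0 = -10$)
$\frac{2460}{V{\left(N,-16 \right)}} + \frac{n{\left(28,26 \right)}}{4392} = \frac{2460}{51} + \frac{28 + 26}{4392} = 2460 \cdot \frac{1}{51} + 54 \cdot \frac{1}{4392} = \frac{820}{17} + \frac{3}{244} = \frac{200131}{4148}$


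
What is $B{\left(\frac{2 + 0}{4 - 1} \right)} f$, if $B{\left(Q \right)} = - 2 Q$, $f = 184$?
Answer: $- \frac{736}{3} \approx -245.33$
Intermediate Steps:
$B{\left(\frac{2 + 0}{4 - 1} \right)} f = - 2 \frac{2 + 0}{4 - 1} \cdot 184 = - 2 \cdot \frac{2}{3} \cdot 184 = - 2 \cdot 2 \cdot \frac{1}{3} \cdot 184 = \left(-2\right) \frac{2}{3} \cdot 184 = \left(- \frac{4}{3}\right) 184 = - \frac{736}{3}$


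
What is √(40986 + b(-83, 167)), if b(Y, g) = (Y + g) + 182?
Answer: 2*√10313 ≈ 203.11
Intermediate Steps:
b(Y, g) = 182 + Y + g
√(40986 + b(-83, 167)) = √(40986 + (182 - 83 + 167)) = √(40986 + 266) = √41252 = 2*√10313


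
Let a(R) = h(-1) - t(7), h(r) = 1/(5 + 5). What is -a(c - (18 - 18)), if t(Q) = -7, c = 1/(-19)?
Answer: -71/10 ≈ -7.1000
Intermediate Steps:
c = -1/19 ≈ -0.052632
h(r) = 1/10
a(R) = 71/10 (a(R) = 1/10 - 1*(-7) = 1/10 + 7 = 71/10)
-a(c - (18 - 18)) = -1*71/10 = -71/10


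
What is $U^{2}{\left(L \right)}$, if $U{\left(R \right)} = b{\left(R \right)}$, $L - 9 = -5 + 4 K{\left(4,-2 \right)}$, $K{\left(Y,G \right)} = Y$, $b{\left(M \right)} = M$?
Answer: $400$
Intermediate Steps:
$L = 20$ ($L = 9 + \left(-5 + 4 \cdot 4\right) = 9 + \left(-5 + 16\right) = 9 + 11 = 20$)
$U{\left(R \right)} = R$
$U^{2}{\left(L \right)} = 20^{2} = 400$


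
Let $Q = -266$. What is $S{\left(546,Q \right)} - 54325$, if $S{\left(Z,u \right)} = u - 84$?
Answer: $-54675$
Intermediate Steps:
$S{\left(Z,u \right)} = -84 + u$
$S{\left(546,Q \right)} - 54325 = \left(-84 - 266\right) - 54325 = -350 - 54325 = -54675$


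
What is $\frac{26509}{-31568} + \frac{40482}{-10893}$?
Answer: $- \frac{522232771}{114623408} \approx -4.5561$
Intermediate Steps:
$\frac{26509}{-31568} + \frac{40482}{-10893} = 26509 \left(- \frac{1}{31568}\right) + 40482 \left(- \frac{1}{10893}\right) = - \frac{26509}{31568} - \frac{13494}{3631} = - \frac{522232771}{114623408}$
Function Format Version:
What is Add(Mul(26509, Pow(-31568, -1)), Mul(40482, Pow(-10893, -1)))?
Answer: Rational(-522232771, 114623408) ≈ -4.5561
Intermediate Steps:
Add(Mul(26509, Pow(-31568, -1)), Mul(40482, Pow(-10893, -1))) = Add(Mul(26509, Rational(-1, 31568)), Mul(40482, Rational(-1, 10893))) = Add(Rational(-26509, 31568), Rational(-13494, 3631)) = Rational(-522232771, 114623408)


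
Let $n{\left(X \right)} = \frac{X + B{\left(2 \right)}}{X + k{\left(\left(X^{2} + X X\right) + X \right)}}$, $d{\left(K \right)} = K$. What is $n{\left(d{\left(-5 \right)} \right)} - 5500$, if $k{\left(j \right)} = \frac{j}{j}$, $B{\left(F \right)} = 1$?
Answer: $-5499$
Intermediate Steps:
$k{\left(j \right)} = 1$
$n{\left(X \right)} = 1$ ($n{\left(X \right)} = \frac{X + 1}{X + 1} = \frac{1 + X}{1 + X} = 1$)
$n{\left(d{\left(-5 \right)} \right)} - 5500 = 1 - 5500 = -5499$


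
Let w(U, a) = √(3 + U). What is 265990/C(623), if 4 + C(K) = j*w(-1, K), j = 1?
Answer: -531980/7 - 132995*√2/7 ≈ -1.0287e+5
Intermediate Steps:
C(K) = -4 + √2 (C(K) = -4 + 1*√(3 - 1) = -4 + 1*√2 = -4 + √2)
265990/C(623) = 265990/(-4 + √2)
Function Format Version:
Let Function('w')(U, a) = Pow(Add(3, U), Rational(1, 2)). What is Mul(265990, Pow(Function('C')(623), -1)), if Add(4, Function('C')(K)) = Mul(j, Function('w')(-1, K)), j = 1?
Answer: Add(Rational(-531980, 7), Mul(Rational(-132995, 7), Pow(2, Rational(1, 2)))) ≈ -1.0287e+5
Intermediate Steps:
Function('C')(K) = Add(-4, Pow(2, Rational(1, 2))) (Function('C')(K) = Add(-4, Mul(1, Pow(Add(3, -1), Rational(1, 2)))) = Add(-4, Mul(1, Pow(2, Rational(1, 2)))) = Add(-4, Pow(2, Rational(1, 2))))
Mul(265990, Pow(Function('C')(623), -1)) = Mul(265990, Pow(Add(-4, Pow(2, Rational(1, 2))), -1))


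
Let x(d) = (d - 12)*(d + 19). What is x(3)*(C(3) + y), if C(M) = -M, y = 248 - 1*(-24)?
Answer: -53262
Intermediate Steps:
y = 272 (y = 248 + 24 = 272)
x(d) = (-12 + d)*(19 + d)
x(3)*(C(3) + y) = (-228 + 3**2 + 7*3)*(-1*3 + 272) = (-228 + 9 + 21)*(-3 + 272) = -198*269 = -53262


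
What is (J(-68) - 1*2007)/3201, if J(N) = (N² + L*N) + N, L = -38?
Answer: 1711/1067 ≈ 1.6036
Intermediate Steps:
J(N) = N² - 37*N (J(N) = (N² - 38*N) + N = N² - 37*N)
(J(-68) - 1*2007)/3201 = (-68*(-37 - 68) - 1*2007)/3201 = (-68*(-105) - 2007)*(1/3201) = (7140 - 2007)*(1/3201) = 5133*(1/3201) = 1711/1067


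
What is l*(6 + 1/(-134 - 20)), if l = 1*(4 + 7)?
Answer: 923/14 ≈ 65.929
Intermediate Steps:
l = 11 (l = 1*11 = 11)
l*(6 + 1/(-134 - 20)) = 11*(6 + 1/(-134 - 20)) = 11*(6 + 1/(-154)) = 11*(6 - 1/154) = 11*(923/154) = 923/14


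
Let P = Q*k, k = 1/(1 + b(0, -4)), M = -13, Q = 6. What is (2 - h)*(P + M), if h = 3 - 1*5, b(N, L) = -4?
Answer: -60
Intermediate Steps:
h = -2 (h = 3 - 5 = -2)
k = -⅓ (k = 1/(1 - 4) = 1/(-3) = -⅓ ≈ -0.33333)
P = -2 (P = 6*(-⅓) = -2)
(2 - h)*(P + M) = (2 - 1*(-2))*(-2 - 13) = (2 + 2)*(-15) = 4*(-15) = -60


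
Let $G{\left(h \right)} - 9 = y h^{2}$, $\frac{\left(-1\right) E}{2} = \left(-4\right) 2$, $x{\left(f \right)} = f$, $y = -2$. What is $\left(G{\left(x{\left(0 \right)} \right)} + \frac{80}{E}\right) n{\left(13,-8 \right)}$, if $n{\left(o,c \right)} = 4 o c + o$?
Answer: $-5642$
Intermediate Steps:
$n{\left(o,c \right)} = o + 4 c o$ ($n{\left(o,c \right)} = 4 c o + o = o + 4 c o$)
$E = 16$ ($E = - 2 \left(\left(-4\right) 2\right) = \left(-2\right) \left(-8\right) = 16$)
$G{\left(h \right)} = 9 - 2 h^{2}$
$\left(G{\left(x{\left(0 \right)} \right)} + \frac{80}{E}\right) n{\left(13,-8 \right)} = \left(\left(9 - 2 \cdot 0^{2}\right) + \frac{80}{16}\right) 13 \left(1 + 4 \left(-8\right)\right) = \left(\left(9 - 0\right) + 80 \cdot \frac{1}{16}\right) 13 \left(1 - 32\right) = \left(\left(9 + 0\right) + 5\right) 13 \left(-31\right) = \left(9 + 5\right) \left(-403\right) = 14 \left(-403\right) = -5642$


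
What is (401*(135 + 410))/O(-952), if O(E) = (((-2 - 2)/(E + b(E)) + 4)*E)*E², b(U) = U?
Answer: -43709/690603648 ≈ -6.3291e-5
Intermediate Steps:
O(E) = E³*(4 - 2/E) (O(E) = (((-2 - 2)/(E + E) + 4)*E)*E² = ((-4*1/(2*E) + 4)*E)*E² = ((-2/E + 4)*E)*E² = ((4 - 2/E)*E)*E² = (E*(4 - 2/E))*E² = E³*(4 - 2/E))
(401*(135 + 410))/O(-952) = (401*(135 + 410))/(((-952)²*(-2 + 4*(-952)))) = (401*545)/((906304*(-2 - 3808))) = 218545/((906304*(-3810))) = 218545/(-3453018240) = 218545*(-1/3453018240) = -43709/690603648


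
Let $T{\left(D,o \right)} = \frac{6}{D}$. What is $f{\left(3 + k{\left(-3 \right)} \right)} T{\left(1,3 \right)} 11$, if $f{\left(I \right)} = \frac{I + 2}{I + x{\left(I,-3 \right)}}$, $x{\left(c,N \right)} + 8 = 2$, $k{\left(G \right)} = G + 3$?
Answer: $-110$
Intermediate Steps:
$k{\left(G \right)} = 3 + G$
$x{\left(c,N \right)} = -6$ ($x{\left(c,N \right)} = -8 + 2 = -6$)
$f{\left(I \right)} = \frac{2 + I}{-6 + I}$ ($f{\left(I \right)} = \frac{I + 2}{I - 6} = \frac{2 + I}{-6 + I}$)
$f{\left(3 + k{\left(-3 \right)} \right)} T{\left(1,3 \right)} 11 = \frac{2 + \left(3 + \left(3 - 3\right)\right)}{-6 + \left(3 + \left(3 - 3\right)\right)} \frac{6}{1} \cdot 11 = \frac{2 + \left(3 + 0\right)}{-6 + \left(3 + 0\right)} 6 \cdot 1 \cdot 11 = \frac{2 + 3}{-6 + 3} \cdot 6 \cdot 11 = \frac{1}{-3} \cdot 5 \cdot 6 \cdot 11 = \left(- \frac{1}{3}\right) 5 \cdot 6 \cdot 11 = \left(- \frac{5}{3}\right) 6 \cdot 11 = \left(-10\right) 11 = -110$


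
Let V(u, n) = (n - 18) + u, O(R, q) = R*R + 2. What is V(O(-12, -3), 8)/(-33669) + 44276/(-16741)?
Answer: -1493005420/563652729 ≈ -2.6488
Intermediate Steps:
O(R, q) = 2 + R² (O(R, q) = R² + 2 = 2 + R²)
V(u, n) = -18 + n + u (V(u, n) = (-18 + n) + u = -18 + n + u)
V(O(-12, -3), 8)/(-33669) + 44276/(-16741) = (-18 + 8 + (2 + (-12)²))/(-33669) + 44276/(-16741) = (-18 + 8 + (2 + 144))*(-1/33669) + 44276*(-1/16741) = (-18 + 8 + 146)*(-1/33669) - 44276/16741 = 136*(-1/33669) - 44276/16741 = -136/33669 - 44276/16741 = -1493005420/563652729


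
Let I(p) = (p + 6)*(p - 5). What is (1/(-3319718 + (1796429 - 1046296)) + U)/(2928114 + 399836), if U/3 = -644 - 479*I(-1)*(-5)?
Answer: -558838484971/8551450400750 ≈ -0.065350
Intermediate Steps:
I(p) = (-5 + p)*(6 + p) (I(p) = (6 + p)*(-5 + p) = (-5 + p)*(6 + p))
U = -217482 (U = 3*(-644 - 479*(-30 - 1 + (-1)²)*(-5)) = 3*(-644 - 479*(-30 - 1 + 1)*(-5)) = 3*(-644 - (-14370)*(-5)) = 3*(-644 - 479*150) = 3*(-644 - 71850) = 3*(-72494) = -217482)
(1/(-3319718 + (1796429 - 1046296)) + U)/(2928114 + 399836) = (1/(-3319718 + (1796429 - 1046296)) - 217482)/(2928114 + 399836) = (1/(-3319718 + 750133) - 217482)/3327950 = (1/(-2569585) - 217482)*(1/3327950) = (-1/2569585 - 217482)*(1/3327950) = -558838484971/2569585*1/3327950 = -558838484971/8551450400750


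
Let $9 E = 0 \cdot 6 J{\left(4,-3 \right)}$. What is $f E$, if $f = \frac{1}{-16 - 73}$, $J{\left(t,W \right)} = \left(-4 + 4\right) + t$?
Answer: $0$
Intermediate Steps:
$J{\left(t,W \right)} = t$ ($J{\left(t,W \right)} = 0 + t = t$)
$E = 0$ ($E = \frac{0 \cdot 6 \cdot 4}{9} = \frac{0 \cdot 4}{9} = \frac{1}{9} \cdot 0 = 0$)
$f = - \frac{1}{89}$ ($f = \frac{1}{-89} = - \frac{1}{89} \approx -0.011236$)
$f E = \left(- \frac{1}{89}\right) 0 = 0$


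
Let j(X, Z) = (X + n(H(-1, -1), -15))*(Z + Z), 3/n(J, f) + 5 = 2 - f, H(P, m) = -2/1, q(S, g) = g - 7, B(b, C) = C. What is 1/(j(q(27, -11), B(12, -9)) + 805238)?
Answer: 2/1611115 ≈ 1.2414e-6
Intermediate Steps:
q(S, g) = -7 + g
H(P, m) = -2 (H(P, m) = -2*1 = -2)
n(J, f) = 3/(-3 - f) (n(J, f) = 3/(-5 + (2 - f)) = 3/(-3 - f))
j(X, Z) = 2*Z*(¼ + X) (j(X, Z) = (X - 3/(3 - 15))*(Z + Z) = (X - 3/(-12))*(2*Z) = (X - 3*(-1/12))*(2*Z) = (X + ¼)*(2*Z) = (¼ + X)*(2*Z) = 2*Z*(¼ + X))
1/(j(q(27, -11), B(12, -9)) + 805238) = 1/((½)*(-9)*(1 + 4*(-7 - 11)) + 805238) = 1/((½)*(-9)*(1 + 4*(-18)) + 805238) = 1/((½)*(-9)*(1 - 72) + 805238) = 1/((½)*(-9)*(-71) + 805238) = 1/(639/2 + 805238) = 1/(1611115/2) = 2/1611115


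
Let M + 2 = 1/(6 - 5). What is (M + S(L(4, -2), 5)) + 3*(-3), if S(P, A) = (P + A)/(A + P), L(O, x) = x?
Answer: -9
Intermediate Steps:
M = -1 (M = -2 + 1/(6 - 5) = -2 + 1/1 = -2 + 1 = -1)
S(P, A) = 1 (S(P, A) = (A + P)/(A + P) = 1)
(M + S(L(4, -2), 5)) + 3*(-3) = (-1 + 1) + 3*(-3) = 0 - 9 = -9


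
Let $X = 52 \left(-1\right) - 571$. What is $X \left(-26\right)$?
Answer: $16198$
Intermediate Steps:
$X = -623$ ($X = -52 - 571 = -623$)
$X \left(-26\right) = \left(-623\right) \left(-26\right) = 16198$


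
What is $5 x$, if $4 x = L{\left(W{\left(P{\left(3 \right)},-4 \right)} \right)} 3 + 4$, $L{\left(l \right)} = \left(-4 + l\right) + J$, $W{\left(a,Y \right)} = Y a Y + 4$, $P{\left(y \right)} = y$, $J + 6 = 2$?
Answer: $170$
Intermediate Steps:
$J = -4$ ($J = -6 + 2 = -4$)
$W{\left(a,Y \right)} = 4 + a Y^{2}$ ($W{\left(a,Y \right)} = a Y^{2} + 4 = 4 + a Y^{2}$)
$L{\left(l \right)} = -8 + l$ ($L{\left(l \right)} = \left(-4 + l\right) - 4 = -8 + l$)
$x = 34$ ($x = \frac{\left(-8 + \left(4 + 3 \left(-4\right)^{2}\right)\right) 3 + 4}{4} = \frac{\left(-8 + \left(4 + 3 \cdot 16\right)\right) 3 + 4}{4} = \frac{\left(-8 + \left(4 + 48\right)\right) 3 + 4}{4} = \frac{\left(-8 + 52\right) 3 + 4}{4} = \frac{44 \cdot 3 + 4}{4} = \frac{132 + 4}{4} = \frac{1}{4} \cdot 136 = 34$)
$5 x = 5 \cdot 34 = 170$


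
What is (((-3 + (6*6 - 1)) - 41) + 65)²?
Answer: 3136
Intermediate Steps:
(((-3 + (6*6 - 1)) - 41) + 65)² = (((-3 + (36 - 1)) - 41) + 65)² = (((-3 + 35) - 41) + 65)² = ((32 - 41) + 65)² = (-9 + 65)² = 56² = 3136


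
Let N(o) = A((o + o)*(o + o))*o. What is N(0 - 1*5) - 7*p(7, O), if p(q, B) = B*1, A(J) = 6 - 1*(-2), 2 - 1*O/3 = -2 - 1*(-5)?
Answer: -19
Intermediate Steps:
O = -3 (O = 6 - 3*(-2 - 1*(-5)) = 6 - 3*(-2 + 5) = 6 - 3*3 = 6 - 9 = -3)
A(J) = 8 (A(J) = 6 + 2 = 8)
p(q, B) = B
N(o) = 8*o
N(0 - 1*5) - 7*p(7, O) = 8*(0 - 1*5) - 7*(-3) = 8*(0 - 5) + 21 = 8*(-5) + 21 = -40 + 21 = -19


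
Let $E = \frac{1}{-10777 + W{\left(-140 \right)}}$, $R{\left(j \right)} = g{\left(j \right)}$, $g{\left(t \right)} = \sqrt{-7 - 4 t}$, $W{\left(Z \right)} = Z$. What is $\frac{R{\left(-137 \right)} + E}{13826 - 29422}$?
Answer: $\frac{1}{170261532} - \frac{\sqrt{541}}{15596} \approx -0.0014914$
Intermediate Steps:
$R{\left(j \right)} = \sqrt{-7 - 4 j}$
$E = - \frac{1}{10917}$ ($E = \frac{1}{-10777 - 140} = \frac{1}{-10917} = - \frac{1}{10917} \approx -9.16 \cdot 10^{-5}$)
$\frac{R{\left(-137 \right)} + E}{13826 - 29422} = \frac{\sqrt{-7 - -548} - \frac{1}{10917}}{13826 - 29422} = \frac{\sqrt{-7 + 548} - \frac{1}{10917}}{-15596} = \left(\sqrt{541} - \frac{1}{10917}\right) \left(- \frac{1}{15596}\right) = \left(- \frac{1}{10917} + \sqrt{541}\right) \left(- \frac{1}{15596}\right) = \frac{1}{170261532} - \frac{\sqrt{541}}{15596}$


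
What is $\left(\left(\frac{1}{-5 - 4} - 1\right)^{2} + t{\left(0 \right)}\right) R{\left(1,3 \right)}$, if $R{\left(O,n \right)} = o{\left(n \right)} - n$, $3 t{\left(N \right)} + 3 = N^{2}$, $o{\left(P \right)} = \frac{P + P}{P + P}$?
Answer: $- \frac{38}{81} \approx -0.46914$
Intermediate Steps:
$o{\left(P \right)} = 1$ ($o{\left(P \right)} = \frac{2 P}{2 P} = 2 P \frac{1}{2 P} = 1$)
$t{\left(N \right)} = -1 + \frac{N^{2}}{3}$
$R{\left(O,n \right)} = 1 - n$
$\left(\left(\frac{1}{-5 - 4} - 1\right)^{2} + t{\left(0 \right)}\right) R{\left(1,3 \right)} = \left(\left(\frac{1}{-5 - 4} - 1\right)^{2} - \left(1 - \frac{0^{2}}{3}\right)\right) \left(1 - 3\right) = \left(\left(\frac{1}{-9} - 1\right)^{2} + \left(-1 + \frac{1}{3} \cdot 0\right)\right) \left(1 - 3\right) = \left(\left(- \frac{1}{9} - 1\right)^{2} + \left(-1 + 0\right)\right) \left(-2\right) = \left(\left(- \frac{10}{9}\right)^{2} - 1\right) \left(-2\right) = \left(\frac{100}{81} - 1\right) \left(-2\right) = \frac{19}{81} \left(-2\right) = - \frac{38}{81}$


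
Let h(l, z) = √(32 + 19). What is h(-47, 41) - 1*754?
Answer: -754 + √51 ≈ -746.86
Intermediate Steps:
h(l, z) = √51
h(-47, 41) - 1*754 = √51 - 1*754 = √51 - 754 = -754 + √51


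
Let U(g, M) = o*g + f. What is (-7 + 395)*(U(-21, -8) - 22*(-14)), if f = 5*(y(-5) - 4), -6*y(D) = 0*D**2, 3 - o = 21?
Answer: 258408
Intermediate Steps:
o = -18 (o = 3 - 1*21 = 3 - 21 = -18)
y(D) = 0 (y(D) = -0*D**2 = -1/6*0 = 0)
f = -20 (f = 5*(0 - 4) = 5*(-4) = -20)
U(g, M) = -20 - 18*g (U(g, M) = -18*g - 20 = -20 - 18*g)
(-7 + 395)*(U(-21, -8) - 22*(-14)) = (-7 + 395)*((-20 - 18*(-21)) - 22*(-14)) = 388*((-20 + 378) + 308) = 388*(358 + 308) = 388*666 = 258408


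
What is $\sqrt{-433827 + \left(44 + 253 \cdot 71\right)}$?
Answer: $2 i \sqrt{103955} \approx 644.84 i$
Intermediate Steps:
$\sqrt{-433827 + \left(44 + 253 \cdot 71\right)} = \sqrt{-433827 + \left(44 + 17963\right)} = \sqrt{-433827 + 18007} = \sqrt{-415820} = 2 i \sqrt{103955}$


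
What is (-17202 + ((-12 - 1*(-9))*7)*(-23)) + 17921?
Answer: 1202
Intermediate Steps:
(-17202 + ((-12 - 1*(-9))*7)*(-23)) + 17921 = (-17202 + ((-12 + 9)*7)*(-23)) + 17921 = (-17202 - 3*7*(-23)) + 17921 = (-17202 - 21*(-23)) + 17921 = (-17202 + 483) + 17921 = -16719 + 17921 = 1202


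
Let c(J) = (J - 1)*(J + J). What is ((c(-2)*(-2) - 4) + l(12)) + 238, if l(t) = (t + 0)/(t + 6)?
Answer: 632/3 ≈ 210.67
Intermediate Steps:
l(t) = t/(6 + t)
c(J) = 2*J*(-1 + J) (c(J) = (-1 + J)*(2*J) = 2*J*(-1 + J))
((c(-2)*(-2) - 4) + l(12)) + 238 = (((2*(-2)*(-1 - 2))*(-2) - 4) + 12/(6 + 12)) + 238 = (((2*(-2)*(-3))*(-2) - 4) + 12/18) + 238 = ((12*(-2) - 4) + 12*(1/18)) + 238 = ((-24 - 4) + 2/3) + 238 = (-28 + 2/3) + 238 = -82/3 + 238 = 632/3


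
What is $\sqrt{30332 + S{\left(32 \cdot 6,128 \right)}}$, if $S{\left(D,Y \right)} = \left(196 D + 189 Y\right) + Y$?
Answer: $2 \sqrt{23071} \approx 303.78$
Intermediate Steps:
$S{\left(D,Y \right)} = 190 Y + 196 D$ ($S{\left(D,Y \right)} = \left(189 Y + 196 D\right) + Y = 190 Y + 196 D$)
$\sqrt{30332 + S{\left(32 \cdot 6,128 \right)}} = \sqrt{30332 + \left(190 \cdot 128 + 196 \cdot 32 \cdot 6\right)} = \sqrt{30332 + \left(24320 + 196 \cdot 192\right)} = \sqrt{30332 + \left(24320 + 37632\right)} = \sqrt{30332 + 61952} = \sqrt{92284} = 2 \sqrt{23071}$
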